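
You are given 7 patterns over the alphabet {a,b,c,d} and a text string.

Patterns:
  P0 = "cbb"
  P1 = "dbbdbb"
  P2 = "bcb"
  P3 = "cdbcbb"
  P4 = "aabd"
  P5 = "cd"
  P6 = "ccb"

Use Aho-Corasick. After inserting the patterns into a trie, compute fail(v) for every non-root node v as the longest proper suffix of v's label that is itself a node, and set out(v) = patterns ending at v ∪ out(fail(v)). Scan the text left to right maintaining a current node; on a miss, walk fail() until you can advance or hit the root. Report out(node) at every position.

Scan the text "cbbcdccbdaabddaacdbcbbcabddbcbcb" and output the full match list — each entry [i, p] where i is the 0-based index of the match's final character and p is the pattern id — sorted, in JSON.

Build automaton:
Trie (insert patterns):
  n0 'ε': a→18 b→10 c→1 d→4
  n1 'c': b→2 c→22 d→13
  n2 'cb': b→3
  n3 'cbb': ·  ←P0
  n4 'd': b→5
  n5 'db': b→6
  n6 'dbb': d→7
  n7 'dbbd': b→8
  n8 'dbbdb': b→9
  n9 'dbbdbb': ·  ←P1
  n10 'b': c→11
  n11 'bc': b→12
  n12 'bcb': ·  ←P2
  n13 'cd': b→14  ←P5
  n14 'cdb': c→15
  n15 'cdbc': b→16
  n16 'cdbcb': b→17
  n17 'cdbcbb': ·  ←P3
  n18 'a': a→19
  n19 'aa': b→20
  n20 'aab': d→21
  n21 'aabd': ·  ←P4
  n22 'cc': b→23
  n23 'ccb': ·  ←P6

Failure links (BFS by depth):
  fail(1) 'c': from fail(0)=0 chase 'c': 0 ⇒ 0;  out=∅∪out(0)=∅
  fail(4) 'd': from fail(0)=0 chase 'd': 0 ⇒ 0;  out=∅∪out(0)=∅
  fail(10) 'b': from fail(0)=0 chase 'b': 0 ⇒ 0;  out=∅∪out(0)=∅
  fail(18) 'a': from fail(0)=0 chase 'a': 0 ⇒ 0;  out=∅∪out(0)=∅
  fail(2) 'cb': from fail(1)=0 chase 'b': 0 ⇒ 10;  out=∅∪out(10)=∅
  fail(5) 'db': from fail(4)=0 chase 'b': 0 ⇒ 10;  out=∅∪out(10)=∅
  fail(11) 'bc': from fail(10)=0 chase 'c': 0 ⇒ 1;  out=∅∪out(1)=∅
  fail(13) 'cd': from fail(1)=0 chase 'd': 0 ⇒ 4;  out={5}∪out(4)={5}
  fail(19) 'aa': from fail(18)=0 chase 'a': 0 ⇒ 18;  out=∅∪out(18)=∅
  fail(22) 'cc': from fail(1)=0 chase 'c': 0 ⇒ 1;  out=∅∪out(1)=∅
  fail(3) 'cbb': from fail(2)=10 chase 'b': 10→0 ⇒ 10;  out={0}∪out(10)={0}
  fail(6) 'dbb': from fail(5)=10 chase 'b': 10→0 ⇒ 10;  out=∅∪out(10)=∅
  fail(12) 'bcb': from fail(11)=1 chase 'b': 1 ⇒ 2;  out={2}∪out(2)={2}
  fail(14) 'cdb': from fail(13)=4 chase 'b': 4 ⇒ 5;  out=∅∪out(5)=∅
  fail(20) 'aab': from fail(19)=18 chase 'b': 18→0 ⇒ 10;  out=∅∪out(10)=∅
  fail(23) 'ccb': from fail(22)=1 chase 'b': 1 ⇒ 2;  out={6}∪out(2)={6}
  fail(7) 'dbbd': from fail(6)=10 chase 'd': 10→0 ⇒ 4;  out=∅∪out(4)=∅
  fail(15) 'cdbc': from fail(14)=5 chase 'c': 5→10 ⇒ 11;  out=∅∪out(11)=∅
  fail(21) 'aabd': from fail(20)=10 chase 'd': 10→0 ⇒ 4;  out={4}∪out(4)={4}
  fail(8) 'dbbdb': from fail(7)=4 chase 'b': 4 ⇒ 5;  out=∅∪out(5)=∅
  fail(16) 'cdbcb': from fail(15)=11 chase 'b': 11 ⇒ 12;  out=∅∪out(12)={2}
  fail(9) 'dbbdbb': from fail(8)=5 chase 'b': 5 ⇒ 6;  out={1}∪out(6)={1}
  fail(17) 'cdbcbb': from fail(16)=12 chase 'b': 12→2 ⇒ 3;  out={3}∪out(3)={0,3}

Scan:
[0] read 'c'  n0⇒n1
[1] read 'b'  n1⇒n2
[2] read 'b'  n2⇒n3  → match P0@[0:2]
[3] read 'c'  n3⇒n11 ·f
[4] read 'd'  n11⇒n13 ·f  → match P5@[3:4]
[5] read 'c'  n13⇒n1 ·f
[6] read 'c'  n1⇒n22
[7] read 'b'  n22⇒n23  → match P6@[5:7]
[8] read 'd'  n23⇒n4 ·f
[9] read 'a'  n4⇒n18 ·f
[10] read 'a'  n18⇒n19
[11] read 'b'  n19⇒n20
[12] read 'd'  n20⇒n21  → match P4@[9:12]
[13] read 'd'  n21⇒n4 ·f
[14] read 'a'  n4⇒n18 ·f
[15] read 'a'  n18⇒n19
[16] read 'c'  n19⇒n1 ·f
[17] read 'd'  n1⇒n13  → match P5@[16:17]
[18] read 'b'  n13⇒n14
[19] read 'c'  n14⇒n15
[20] read 'b'  n15⇒n16  → match P2@[18:20]
[21] read 'b'  n16⇒n17  → match P0@[19:21],P3@[16:21]
[22] read 'c'  n17⇒n11 ·f
[23] read 'a'  n11⇒n18 ·f
[24] read 'b'  n18⇒n10 ·f
[25] read 'd'  n10⇒n4 ·f
[26] read 'd'  n4⇒n4 ·f
[27] read 'b'  n4⇒n5
[28] read 'c'  n5⇒n11 ·f
[29] read 'b'  n11⇒n12  → match P2@[27:29]
[30] read 'c'  n12⇒n11 ·f
[31] read 'b'  n11⇒n12  → match P2@[29:31]

Result: [[2,0],[4,5],[7,6],[12,4],[17,5],[20,2],[21,0],[21,3],[29,2],[31,2]]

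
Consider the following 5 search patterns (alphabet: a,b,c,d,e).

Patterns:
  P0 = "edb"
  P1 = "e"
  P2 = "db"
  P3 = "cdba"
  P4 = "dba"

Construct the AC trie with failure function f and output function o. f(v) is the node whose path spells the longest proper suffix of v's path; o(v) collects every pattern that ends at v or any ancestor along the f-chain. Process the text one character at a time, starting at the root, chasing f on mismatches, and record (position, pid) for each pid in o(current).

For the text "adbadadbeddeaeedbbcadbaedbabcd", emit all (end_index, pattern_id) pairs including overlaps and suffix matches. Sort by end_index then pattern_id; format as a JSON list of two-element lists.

Build automaton:
Trie nodes:
  0='ε' goto c→6 d→4 e→1
  1='e' goto d→2  ←P1
  2='ed' goto b→3
  3='edb' goto ·  ←P0
  4='d' goto b→5
  5='db' goto a→10  ←P2
  6='c' goto d→7
  7='cd' goto b→8
  8='cdb' goto a→9
  9='cdba' goto ·  ←P3
  10='dba' goto ·  ←P4

Failure links (BFS by depth):
  n1('e'): parent n0 fail=0; on 'e' 0 → fail=0;  out {1}∪∅={1}
  n4('d'): parent n0 fail=0; on 'd' 0 → fail=0;  out ∅∪∅=∅
  n6('c'): parent n0 fail=0; on 'c' 0 → fail=0;  out ∅∪∅=∅
  n2('ed'): parent n1 fail=0; on 'd' 0 → fail=4;  out ∅∪∅=∅
  n5('db'): parent n4 fail=0; on 'b' 0 → fail=0;  out {2}∪∅={2}
  n7('cd'): parent n6 fail=0; on 'd' 0 → fail=4;  out ∅∪∅=∅
  n3('edb'): parent n2 fail=4; on 'b' 4 → fail=5;  out {0}∪{2}={0,2}
  n8('cdb'): parent n7 fail=4; on 'b' 4 → fail=5;  out ∅∪{2}={2}
  n10('dba'): parent n5 fail=0; on 'a' 0 → fail=0;  out {4}∪∅={4}
  n9('cdba'): parent n8 fail=5; on 'a' 5 → fail=10;  out {3}∪{4}={3,4}

Text stream:
[0] read 'a'  n0⇒n0
[1] read 'd'  n0⇒n4
[2] read 'b'  n4⇒n5  emit P2@[1:2]
[3] read 'a'  n5⇒n10  emit P4@[1:3]
[4] read 'd'  n10⇒n4 ·f
[5] read 'a'  n4⇒n0 ·f
[6] read 'd'  n0⇒n4
[7] read 'b'  n4⇒n5  emit P2@[6:7]
[8] read 'e'  n5⇒n1 ·f  emit P1@[8:8]
[9] read 'd'  n1⇒n2
[10] read 'd'  n2⇒n4 ·f
[11] read 'e'  n4⇒n1 ·f  emit P1@[11:11]
[12] read 'a'  n1⇒n0 ·f
[13] read 'e'  n0⇒n1  emit P1@[13:13]
[14] read 'e'  n1⇒n1 ·f  emit P1@[14:14]
[15] read 'd'  n1⇒n2
[16] read 'b'  n2⇒n3  emit P0@[14:16],P2@[15:16]
[17] read 'b'  n3⇒n0 ·f
[18] read 'c'  n0⇒n6
[19] read 'a'  n6⇒n0 ·f
[20] read 'd'  n0⇒n4
[21] read 'b'  n4⇒n5  emit P2@[20:21]
[22] read 'a'  n5⇒n10  emit P4@[20:22]
[23] read 'e'  n10⇒n1 ·f  emit P1@[23:23]
[24] read 'd'  n1⇒n2
[25] read 'b'  n2⇒n3  emit P0@[23:25],P2@[24:25]
[26] read 'a'  n3⇒n10 ·f  emit P4@[24:26]
[27] read 'b'  n10⇒n0 ·f
[28] read 'c'  n0⇒n6
[29] read 'd'  n6⇒n7

Matches: [[2,2],[3,4],[7,2],[8,1],[11,1],[13,1],[14,1],[16,0],[16,2],[21,2],[22,4],[23,1],[25,0],[25,2],[26,4]]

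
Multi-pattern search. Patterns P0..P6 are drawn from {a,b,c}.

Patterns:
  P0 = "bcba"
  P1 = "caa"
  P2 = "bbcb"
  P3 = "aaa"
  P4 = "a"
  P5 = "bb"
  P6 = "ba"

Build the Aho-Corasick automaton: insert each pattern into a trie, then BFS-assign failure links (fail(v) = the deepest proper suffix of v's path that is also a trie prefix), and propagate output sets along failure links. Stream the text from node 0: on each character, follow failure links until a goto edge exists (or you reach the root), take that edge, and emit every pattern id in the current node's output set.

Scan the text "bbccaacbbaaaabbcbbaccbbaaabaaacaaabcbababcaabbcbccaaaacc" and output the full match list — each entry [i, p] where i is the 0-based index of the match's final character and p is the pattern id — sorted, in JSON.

Build:
Trie (insert patterns):
  0='ε' goto a→11 b→1 c→5
  1='b' goto a→14 b→8 c→2
  2='bc' goto b→3
  3='bcb' goto a→4
  4='bcba' goto ·  [P0 ends]
  5='c' goto a→6
  6='ca' goto a→7
  7='caa' goto ·  [P1 ends]
  8='bb' goto c→9  [P5 ends]
  9='bbc' goto b→10
  10='bbcb' goto ·  [P2 ends]
  11='a' goto a→12  [P4 ends]
  12='aa' goto a→13
  13='aaa' goto ·  [P3 ends]
  14='ba' goto ·  [P6 ends]

BFS fail/out derivation:
  n1('b'): parent n0 fail=0; on 'b' 0 → fail=0;  out ∅∪∅=∅
  n5('c'): parent n0 fail=0; on 'c' 0 → fail=0;  out ∅∪∅=∅
  n11('a'): parent n0 fail=0; on 'a' 0 → fail=0;  out {4}∪∅={4}
  n2('bc'): parent n1 fail=0; on 'c' 0 → fail=5;  out ∅∪∅=∅
  n6('ca'): parent n5 fail=0; on 'a' 0 → fail=11;  out ∅∪{4}={4}
  n8('bb'): parent n1 fail=0; on 'b' 0 → fail=1;  out {5}∪∅={5}
  n12('aa'): parent n11 fail=0; on 'a' 0 → fail=11;  out ∅∪{4}={4}
  n14('ba'): parent n1 fail=0; on 'a' 0 → fail=11;  out {6}∪{4}={4,6}
  n3('bcb'): parent n2 fail=5; on 'b' 5→0 → fail=1;  out ∅∪∅=∅
  n7('caa'): parent n6 fail=11; on 'a' 11 → fail=12;  out {1}∪{4}={1,4}
  n9('bbc'): parent n8 fail=1; on 'c' 1 → fail=2;  out ∅∪∅=∅
  n13('aaa'): parent n12 fail=11; on 'a' 11 → fail=12;  out {3}∪{4}={3,4}
  n4('bcba'): parent n3 fail=1; on 'a' 1 → fail=14;  out {0}∪{4,6}={0,4,6}
  n10('bbcb'): parent n9 fail=2; on 'b' 2 → fail=3;  out {2}∪∅={2}

Run:
i=0 'b': node 0→1
i=1 'b': node 1→8  ** P5@[0:1]
i=2 'c': node 8→9
i=3 'c': node 9→5 (fail-walked)
i=4 'a': node 5→6  ** P4@[4:4]
i=5 'a': node 6→7  ** P1@[3:5],P4@[5:5]
i=6 'c': node 7→5 (fail-walked)
i=7 'b': node 5→1 (fail-walked)
i=8 'b': node 1→8  ** P5@[7:8]
i=9 'a': node 8→14 (fail-walked)  ** P4@[9:9],P6@[8:9]
i=10 'a': node 14→12 (fail-walked)  ** P4@[10:10]
i=11 'a': node 12→13  ** P3@[9:11],P4@[11:11]
i=12 'a': node 13→13 (fail-walked)  ** P3@[10:12],P4@[12:12]
i=13 'b': node 13→1 (fail-walked)
i=14 'b': node 1→8  ** P5@[13:14]
i=15 'c': node 8→9
i=16 'b': node 9→10  ** P2@[13:16]
i=17 'b': node 10→8 (fail-walked)  ** P5@[16:17]
i=18 'a': node 8→14 (fail-walked)  ** P4@[18:18],P6@[17:18]
i=19 'c': node 14→5 (fail-walked)
i=20 'c': node 5→5 (fail-walked)
i=21 'b': node 5→1 (fail-walked)
i=22 'b': node 1→8  ** P5@[21:22]
i=23 'a': node 8→14 (fail-walked)  ** P4@[23:23],P6@[22:23]
i=24 'a': node 14→12 (fail-walked)  ** P4@[24:24]
i=25 'a': node 12→13  ** P3@[23:25],P4@[25:25]
i=26 'b': node 13→1 (fail-walked)
i=27 'a': node 1→14  ** P4@[27:27],P6@[26:27]
i=28 'a': node 14→12 (fail-walked)  ** P4@[28:28]
i=29 'a': node 12→13  ** P3@[27:29],P4@[29:29]
i=30 'c': node 13→5 (fail-walked)
i=31 'a': node 5→6  ** P4@[31:31]
i=32 'a': node 6→7  ** P1@[30:32],P4@[32:32]
i=33 'a': node 7→13 (fail-walked)  ** P3@[31:33],P4@[33:33]
i=34 'b': node 13→1 (fail-walked)
i=35 'c': node 1→2
i=36 'b': node 2→3
i=37 'a': node 3→4  ** P0@[34:37],P4@[37:37],P6@[36:37]
i=38 'b': node 4→1 (fail-walked)
i=39 'a': node 1→14  ** P4@[39:39],P6@[38:39]
i=40 'b': node 14→1 (fail-walked)
i=41 'c': node 1→2
i=42 'a': node 2→6 (fail-walked)  ** P4@[42:42]
i=43 'a': node 6→7  ** P1@[41:43],P4@[43:43]
i=44 'b': node 7→1 (fail-walked)
i=45 'b': node 1→8  ** P5@[44:45]
i=46 'c': node 8→9
i=47 'b': node 9→10  ** P2@[44:47]
i=48 'c': node 10→2 (fail-walked)
i=49 'c': node 2→5 (fail-walked)
i=50 'a': node 5→6  ** P4@[50:50]
i=51 'a': node 6→7  ** P1@[49:51],P4@[51:51]
i=52 'a': node 7→13 (fail-walked)  ** P3@[50:52],P4@[52:52]
i=53 'a': node 13→13 (fail-walked)  ** P3@[51:53],P4@[53:53]
i=54 'c': node 13→5 (fail-walked)
i=55 'c': node 5→5 (fail-walked)

Matches: [[1,5],[4,4],[5,1],[5,4],[8,5],[9,4],[9,6],[10,4],[11,3],[11,4],[12,3],[12,4],[14,5],[16,2],[17,5],[18,4],[18,6],[22,5],[23,4],[23,6],[24,4],[25,3],[25,4],[27,4],[27,6],[28,4],[29,3],[29,4],[31,4],[32,1],[32,4],[33,3],[33,4],[37,0],[37,4],[37,6],[39,4],[39,6],[42,4],[43,1],[43,4],[45,5],[47,2],[50,4],[51,1],[51,4],[52,3],[52,4],[53,3],[53,4]]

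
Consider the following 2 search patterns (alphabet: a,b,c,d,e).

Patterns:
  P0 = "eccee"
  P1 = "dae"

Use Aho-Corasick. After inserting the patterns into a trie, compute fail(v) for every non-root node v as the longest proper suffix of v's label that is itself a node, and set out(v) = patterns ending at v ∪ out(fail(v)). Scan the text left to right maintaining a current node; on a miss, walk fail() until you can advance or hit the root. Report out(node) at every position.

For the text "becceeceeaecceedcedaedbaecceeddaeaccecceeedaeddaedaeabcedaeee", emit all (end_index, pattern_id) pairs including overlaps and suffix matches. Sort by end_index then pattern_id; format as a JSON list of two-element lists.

Construct AC machine:
Trie (insert patterns):
  n0 'ε': d→6 e→1
  n1 'e': c→2
  n2 'ec': c→3
  n3 'ecc': e→4
  n4 'ecce': e→5
  n5 'eccee': ·  [P0 ends]
  n6 'd': a→7
  n7 'da': e→8
  n8 'dae': ·  [P1 ends]

Failure links (BFS by depth):
  fail(1) 'e': from fail(0)=0 chase 'e': 0 ⇒ 0;  out=∅∪out(0)=∅
  fail(6) 'd': from fail(0)=0 chase 'd': 0 ⇒ 0;  out=∅∪out(0)=∅
  fail(2) 'ec': from fail(1)=0 chase 'c': 0 ⇒ 0;  out=∅∪out(0)=∅
  fail(7) 'da': from fail(6)=0 chase 'a': 0 ⇒ 0;  out=∅∪out(0)=∅
  fail(3) 'ecc': from fail(2)=0 chase 'c': 0 ⇒ 0;  out=∅∪out(0)=∅
  fail(8) 'dae': from fail(7)=0 chase 'e': 0 ⇒ 1;  out={1}∪out(1)={1}
  fail(4) 'ecce': from fail(3)=0 chase 'e': 0 ⇒ 1;  out=∅∪out(1)=∅
  fail(5) 'eccee': from fail(4)=1 chase 'e': 1→0 ⇒ 1;  out={0}∪out(1)={0}

Run:
[0] read 'b'  n0⇒n0
[1] read 'e'  n0⇒n1
[2] read 'c'  n1⇒n2
[3] read 'c'  n2⇒n3
[4] read 'e'  n3⇒n4
[5] read 'e'  n4⇒n5  emit P0@[1:5]
[6] read 'c'  n5⇒n2 (via fail)
[7] read 'e'  n2⇒n1 (via fail)
[8] read 'e'  n1⇒n1 (via fail)
[9] read 'a'  n1⇒n0 (via fail)
[10] read 'e'  n0⇒n1
[11] read 'c'  n1⇒n2
[12] read 'c'  n2⇒n3
[13] read 'e'  n3⇒n4
[14] read 'e'  n4⇒n5  emit P0@[10:14]
[15] read 'd'  n5⇒n6 (via fail)
[16] read 'c'  n6⇒n0 (via fail)
[17] read 'e'  n0⇒n1
[18] read 'd'  n1⇒n6 (via fail)
[19] read 'a'  n6⇒n7
[20] read 'e'  n7⇒n8  emit P1@[18:20]
[21] read 'd'  n8⇒n6 (via fail)
[22] read 'b'  n6⇒n0 (via fail)
[23] read 'a'  n0⇒n0
[24] read 'e'  n0⇒n1
[25] read 'c'  n1⇒n2
[26] read 'c'  n2⇒n3
[27] read 'e'  n3⇒n4
[28] read 'e'  n4⇒n5  emit P0@[24:28]
[29] read 'd'  n5⇒n6 (via fail)
[30] read 'd'  n6⇒n6 (via fail)
[31] read 'a'  n6⇒n7
[32] read 'e'  n7⇒n8  emit P1@[30:32]
[33] read 'a'  n8⇒n0 (via fail)
[34] read 'c'  n0⇒n0
[35] read 'c'  n0⇒n0
[36] read 'e'  n0⇒n1
[37] read 'c'  n1⇒n2
[38] read 'c'  n2⇒n3
[39] read 'e'  n3⇒n4
[40] read 'e'  n4⇒n5  emit P0@[36:40]
[41] read 'e'  n5⇒n1 (via fail)
[42] read 'd'  n1⇒n6 (via fail)
[43] read 'a'  n6⇒n7
[44] read 'e'  n7⇒n8  emit P1@[42:44]
[45] read 'd'  n8⇒n6 (via fail)
[46] read 'd'  n6⇒n6 (via fail)
[47] read 'a'  n6⇒n7
[48] read 'e'  n7⇒n8  emit P1@[46:48]
[49] read 'd'  n8⇒n6 (via fail)
[50] read 'a'  n6⇒n7
[51] read 'e'  n7⇒n8  emit P1@[49:51]
[52] read 'a'  n8⇒n0 (via fail)
[53] read 'b'  n0⇒n0
[54] read 'c'  n0⇒n0
[55] read 'e'  n0⇒n1
[56] read 'd'  n1⇒n6 (via fail)
[57] read 'a'  n6⇒n7
[58] read 'e'  n7⇒n8  emit P1@[56:58]
[59] read 'e'  n8⇒n1 (via fail)
[60] read 'e'  n1⇒n1 (via fail)

Matches: [[5,0],[14,0],[20,1],[28,0],[32,1],[40,0],[44,1],[48,1],[51,1],[58,1]]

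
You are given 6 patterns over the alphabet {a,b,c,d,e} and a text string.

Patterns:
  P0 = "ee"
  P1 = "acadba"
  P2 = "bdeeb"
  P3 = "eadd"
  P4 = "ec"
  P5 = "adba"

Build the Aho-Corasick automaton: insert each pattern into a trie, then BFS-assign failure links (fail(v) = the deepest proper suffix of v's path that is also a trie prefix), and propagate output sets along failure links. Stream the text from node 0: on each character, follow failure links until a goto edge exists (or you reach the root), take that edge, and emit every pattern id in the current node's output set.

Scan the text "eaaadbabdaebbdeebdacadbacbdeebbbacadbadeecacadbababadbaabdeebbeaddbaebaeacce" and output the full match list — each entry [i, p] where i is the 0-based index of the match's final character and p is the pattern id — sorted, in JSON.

Construct AC machine:
Trie (insert patterns):
  n0 'ε': a→3 b→9 e→1
  n1 'e': a→14 c→17 e→2
  n2 'ee': ·  ←P0
  n3 'a': c→4 d→18
  n4 'ac': a→5
  n5 'aca': d→6
  n6 'acad': b→7
  n7 'acadb': a→8
  n8 'acadba': ·  ←P1
  n9 'b': d→10
  n10 'bd': e→11
  n11 'bde': e→12
  n12 'bdee': b→13
  n13 'bdeeb': ·  ←P2
  n14 'ea': d→15
  n15 'ead': d→16
  n16 'eadd': ·  ←P3
  n17 'ec': ·  ←P4
  n18 'ad': b→19
  n19 'adb': a→20
  n20 'adba': ·  ←P5

BFS fail/out derivation:
  fail(1) 'e': from fail(0)=0 chase 'e': 0 ⇒ 0;  out=∅∪out(0)=∅
  fail(3) 'a': from fail(0)=0 chase 'a': 0 ⇒ 0;  out=∅∪out(0)=∅
  fail(9) 'b': from fail(0)=0 chase 'b': 0 ⇒ 0;  out=∅∪out(0)=∅
  fail(2) 'ee': from fail(1)=0 chase 'e': 0 ⇒ 1;  out={0}∪out(1)={0}
  fail(4) 'ac': from fail(3)=0 chase 'c': 0 ⇒ 0;  out=∅∪out(0)=∅
  fail(10) 'bd': from fail(9)=0 chase 'd': 0 ⇒ 0;  out=∅∪out(0)=∅
  fail(14) 'ea': from fail(1)=0 chase 'a': 0 ⇒ 3;  out=∅∪out(3)=∅
  fail(17) 'ec': from fail(1)=0 chase 'c': 0 ⇒ 0;  out={4}∪out(0)={4}
  fail(18) 'ad': from fail(3)=0 chase 'd': 0 ⇒ 0;  out=∅∪out(0)=∅
  fail(5) 'aca': from fail(4)=0 chase 'a': 0 ⇒ 3;  out=∅∪out(3)=∅
  fail(11) 'bde': from fail(10)=0 chase 'e': 0 ⇒ 1;  out=∅∪out(1)=∅
  fail(15) 'ead': from fail(14)=3 chase 'd': 3 ⇒ 18;  out=∅∪out(18)=∅
  fail(19) 'adb': from fail(18)=0 chase 'b': 0 ⇒ 9;  out=∅∪out(9)=∅
  fail(6) 'acad': from fail(5)=3 chase 'd': 3 ⇒ 18;  out=∅∪out(18)=∅
  fail(12) 'bdee': from fail(11)=1 chase 'e': 1 ⇒ 2;  out=∅∪out(2)={0}
  fail(16) 'eadd': from fail(15)=18 chase 'd': 18→0 ⇒ 0;  out={3}∪out(0)={3}
  fail(20) 'adba': from fail(19)=9 chase 'a': 9→0 ⇒ 3;  out={5}∪out(3)={5}
  fail(7) 'acadb': from fail(6)=18 chase 'b': 18 ⇒ 19;  out=∅∪out(19)=∅
  fail(13) 'bdeeb': from fail(12)=2 chase 'b': 2→1→0 ⇒ 9;  out={2}∪out(9)={2}
  fail(8) 'acadba': from fail(7)=19 chase 'a': 19 ⇒ 20;  out={1}∪out(20)={1,5}

Text stream:
pos 0 'e': at 1
pos 1 'a': at 14
pos 2 'a': at 3 (via fail)
pos 3 'a': at 3 (via fail)
pos 4 'd': at 18
pos 5 'b': at 19
pos 6 'a': at 20  → match P5@[3:6]
pos 7 'b': at 9 (via fail)
pos 8 'd': at 10
pos 9 'a': at 3 (via fail)
pos 10 'e': at 1 (via fail)
pos 11 'b': at 9 (via fail)
pos 12 'b': at 9 (via fail)
pos 13 'd': at 10
pos 14 'e': at 11
pos 15 'e': at 12  → match P0@[14:15]
pos 16 'b': at 13  → match P2@[12:16]
pos 17 'd': at 10 (via fail)
pos 18 'a': at 3 (via fail)
pos 19 'c': at 4
pos 20 'a': at 5
pos 21 'd': at 6
pos 22 'b': at 7
pos 23 'a': at 8  → match P1@[18:23],P5@[20:23]
pos 24 'c': at 4 (via fail)
pos 25 'b': at 9 (via fail)
pos 26 'd': at 10
pos 27 'e': at 11
pos 28 'e': at 12  → match P0@[27:28]
pos 29 'b': at 13  → match P2@[25:29]
pos 30 'b': at 9 (via fail)
pos 31 'b': at 9 (via fail)
pos 32 'a': at 3 (via fail)
pos 33 'c': at 4
pos 34 'a': at 5
pos 35 'd': at 6
pos 36 'b': at 7
pos 37 'a': at 8  → match P1@[32:37],P5@[34:37]
pos 38 'd': at 18 (via fail)
pos 39 'e': at 1 (via fail)
pos 40 'e': at 2  → match P0@[39:40]
pos 41 'c': at 17 (via fail)  → match P4@[40:41]
pos 42 'a': at 3 (via fail)
pos 43 'c': at 4
pos 44 'a': at 5
pos 45 'd': at 6
pos 46 'b': at 7
pos 47 'a': at 8  → match P1@[42:47],P5@[44:47]
pos 48 'b': at 9 (via fail)
pos 49 'a': at 3 (via fail)
pos 50 'b': at 9 (via fail)
pos 51 'a': at 3 (via fail)
pos 52 'd': at 18
pos 53 'b': at 19
pos 54 'a': at 20  → match P5@[51:54]
pos 55 'a': at 3 (via fail)
pos 56 'b': at 9 (via fail)
pos 57 'd': at 10
pos 58 'e': at 11
pos 59 'e': at 12  → match P0@[58:59]
pos 60 'b': at 13  → match P2@[56:60]
pos 61 'b': at 9 (via fail)
pos 62 'e': at 1 (via fail)
pos 63 'a': at 14
pos 64 'd': at 15
pos 65 'd': at 16  → match P3@[62:65]
pos 66 'b': at 9 (via fail)
pos 67 'a': at 3 (via fail)
pos 68 'e': at 1 (via fail)
pos 69 'b': at 9 (via fail)
pos 70 'a': at 3 (via fail)
pos 71 'e': at 1 (via fail)
pos 72 'a': at 14
pos 73 'c': at 4 (via fail)
pos 74 'c': at 0 (via fail)
pos 75 'e': at 1

Result: [[6,5],[15,0],[16,2],[23,1],[23,5],[28,0],[29,2],[37,1],[37,5],[40,0],[41,4],[47,1],[47,5],[54,5],[59,0],[60,2],[65,3]]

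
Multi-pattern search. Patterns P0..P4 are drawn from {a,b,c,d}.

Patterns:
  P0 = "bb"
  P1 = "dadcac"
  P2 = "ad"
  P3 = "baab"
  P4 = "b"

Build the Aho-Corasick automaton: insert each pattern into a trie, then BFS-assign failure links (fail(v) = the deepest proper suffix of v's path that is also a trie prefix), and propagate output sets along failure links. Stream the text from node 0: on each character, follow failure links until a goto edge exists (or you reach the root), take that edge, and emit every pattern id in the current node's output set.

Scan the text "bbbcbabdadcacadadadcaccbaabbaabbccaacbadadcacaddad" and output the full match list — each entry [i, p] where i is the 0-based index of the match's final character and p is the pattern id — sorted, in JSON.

Construct AC machine:
Trie (insert patterns):
  n0 'ε': a→9 b→1 d→3
  n1 'b': a→11 b→2  ←P4
  n2 'bb': ·  ←P0
  n3 'd': a→4
  n4 'da': d→5
  n5 'dad': c→6
  n6 'dadc': a→7
  n7 'dadca': c→8
  n8 'dadcac': ·  ←P1
  n9 'a': d→10
  n10 'ad': ·  ←P2
  n11 'ba': a→12
  n12 'baa': b→13
  n13 'baab': ·  ←P3

Failure links (BFS by depth):
  n1('b'): parent n0 fail=0; on 'b' 0 → fail=0;  out {4}∪∅={4}
  n3('d'): parent n0 fail=0; on 'd' 0 → fail=0;  out ∅∪∅=∅
  n9('a'): parent n0 fail=0; on 'a' 0 → fail=0;  out ∅∪∅=∅
  n2('bb'): parent n1 fail=0; on 'b' 0 → fail=1;  out {0}∪{4}={0,4}
  n4('da'): parent n3 fail=0; on 'a' 0 → fail=9;  out ∅∪∅=∅
  n10('ad'): parent n9 fail=0; on 'd' 0 → fail=3;  out {2}∪∅={2}
  n11('ba'): parent n1 fail=0; on 'a' 0 → fail=9;  out ∅∪∅=∅
  n5('dad'): parent n4 fail=9; on 'd' 9 → fail=10;  out ∅∪{2}={2}
  n12('baa'): parent n11 fail=9; on 'a' 9→0 → fail=9;  out ∅∪∅=∅
  n6('dadc'): parent n5 fail=10; on 'c' 10→3→0 → fail=0;  out ∅∪∅=∅
  n13('baab'): parent n12 fail=9; on 'b' 9→0 → fail=1;  out {3}∪{4}={3,4}
  n7('dadca'): parent n6 fail=0; on 'a' 0 → fail=9;  out ∅∪∅=∅
  n8('dadcac'): parent n7 fail=9; on 'c' 9→0 → fail=0;  out {1}∪∅={1}

Run:
[0] read 'b'  n0⇒n1  emit P4@[0:0]
[1] read 'b'  n1⇒n2  emit P0@[0:1],P4@[1:1]
[2] read 'b'  n2⇒n2 (via fail)  emit P0@[1:2],P4@[2:2]
[3] read 'c'  n2⇒n0 (via fail)
[4] read 'b'  n0⇒n1  emit P4@[4:4]
[5] read 'a'  n1⇒n11
[6] read 'b'  n11⇒n1 (via fail)  emit P4@[6:6]
[7] read 'd'  n1⇒n3 (via fail)
[8] read 'a'  n3⇒n4
[9] read 'd'  n4⇒n5  emit P2@[8:9]
[10] read 'c'  n5⇒n6
[11] read 'a'  n6⇒n7
[12] read 'c'  n7⇒n8  emit P1@[7:12]
[13] read 'a'  n8⇒n9 (via fail)
[14] read 'd'  n9⇒n10  emit P2@[13:14]
[15] read 'a'  n10⇒n4 (via fail)
[16] read 'd'  n4⇒n5  emit P2@[15:16]
[17] read 'a'  n5⇒n4 (via fail)
[18] read 'd'  n4⇒n5  emit P2@[17:18]
[19] read 'c'  n5⇒n6
[20] read 'a'  n6⇒n7
[21] read 'c'  n7⇒n8  emit P1@[16:21]
[22] read 'c'  n8⇒n0 (via fail)
[23] read 'b'  n0⇒n1  emit P4@[23:23]
[24] read 'a'  n1⇒n11
[25] read 'a'  n11⇒n12
[26] read 'b'  n12⇒n13  emit P3@[23:26],P4@[26:26]
[27] read 'b'  n13⇒n2 (via fail)  emit P0@[26:27],P4@[27:27]
[28] read 'a'  n2⇒n11 (via fail)
[29] read 'a'  n11⇒n12
[30] read 'b'  n12⇒n13  emit P3@[27:30],P4@[30:30]
[31] read 'b'  n13⇒n2 (via fail)  emit P0@[30:31],P4@[31:31]
[32] read 'c'  n2⇒n0 (via fail)
[33] read 'c'  n0⇒n0
[34] read 'a'  n0⇒n9
[35] read 'a'  n9⇒n9 (via fail)
[36] read 'c'  n9⇒n0 (via fail)
[37] read 'b'  n0⇒n1  emit P4@[37:37]
[38] read 'a'  n1⇒n11
[39] read 'd'  n11⇒n10 (via fail)  emit P2@[38:39]
[40] read 'a'  n10⇒n4 (via fail)
[41] read 'd'  n4⇒n5  emit P2@[40:41]
[42] read 'c'  n5⇒n6
[43] read 'a'  n6⇒n7
[44] read 'c'  n7⇒n8  emit P1@[39:44]
[45] read 'a'  n8⇒n9 (via fail)
[46] read 'd'  n9⇒n10  emit P2@[45:46]
[47] read 'd'  n10⇒n3 (via fail)
[48] read 'a'  n3⇒n4
[49] read 'd'  n4⇒n5  emit P2@[48:49]

Result: [[0,4],[1,0],[1,4],[2,0],[2,4],[4,4],[6,4],[9,2],[12,1],[14,2],[16,2],[18,2],[21,1],[23,4],[26,3],[26,4],[27,0],[27,4],[30,3],[30,4],[31,0],[31,4],[37,4],[39,2],[41,2],[44,1],[46,2],[49,2]]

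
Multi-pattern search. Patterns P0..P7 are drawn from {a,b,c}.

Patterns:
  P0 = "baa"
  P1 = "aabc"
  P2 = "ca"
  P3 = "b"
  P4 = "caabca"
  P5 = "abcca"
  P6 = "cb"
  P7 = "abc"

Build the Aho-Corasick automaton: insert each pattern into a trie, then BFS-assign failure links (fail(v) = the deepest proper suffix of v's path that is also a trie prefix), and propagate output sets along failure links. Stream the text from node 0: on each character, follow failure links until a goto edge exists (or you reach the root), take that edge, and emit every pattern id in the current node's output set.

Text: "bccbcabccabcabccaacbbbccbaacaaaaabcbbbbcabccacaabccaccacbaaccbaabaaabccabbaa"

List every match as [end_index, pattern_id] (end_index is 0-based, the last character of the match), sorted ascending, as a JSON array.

Build automaton:
Trie nodes:
  n0 'ε': a→4 b→1 c→8
  n1 'b': a→2  ←P3
  n2 'ba': a→3
  n3 'baa': ·  ←P0
  n4 'a': a→5 b→14
  n5 'aa': b→6
  n6 'aab': c→7
  n7 'aabc': ·  ←P1
  n8 'c': a→9 b→18
  n9 'ca': a→10  ←P2
  n10 'caa': b→11
  n11 'caab': c→12
  n12 'caabc': a→13
  n13 'caabca': ·  ←P4
  n14 'ab': c→15
  n15 'abc': c→16  ←P7
  n16 'abcc': a→17
  n17 'abcca': ·  ←P5
  n18 'cb': ·  ←P6

Failure links (BFS by depth):
  n1('b'): parent n0 fail=0; on 'b' 0 → fail=0;  out {3}∪∅={3}
  n4('a'): parent n0 fail=0; on 'a' 0 → fail=0;  out ∅∪∅=∅
  n8('c'): parent n0 fail=0; on 'c' 0 → fail=0;  out ∅∪∅=∅
  n2('ba'): parent n1 fail=0; on 'a' 0 → fail=4;  out ∅∪∅=∅
  n5('aa'): parent n4 fail=0; on 'a' 0 → fail=4;  out ∅∪∅=∅
  n9('ca'): parent n8 fail=0; on 'a' 0 → fail=4;  out {2}∪∅={2}
  n14('ab'): parent n4 fail=0; on 'b' 0 → fail=1;  out ∅∪{3}={3}
  n18('cb'): parent n8 fail=0; on 'b' 0 → fail=1;  out {6}∪{3}={3,6}
  n3('baa'): parent n2 fail=4; on 'a' 4 → fail=5;  out {0}∪∅={0}
  n6('aab'): parent n5 fail=4; on 'b' 4 → fail=14;  out ∅∪{3}={3}
  n10('caa'): parent n9 fail=4; on 'a' 4 → fail=5;  out ∅∪∅=∅
  n15('abc'): parent n14 fail=1; on 'c' 1→0 → fail=8;  out {7}∪∅={7}
  n7('aabc'): parent n6 fail=14; on 'c' 14 → fail=15;  out {1}∪{7}={1,7}
  n11('caab'): parent n10 fail=5; on 'b' 5 → fail=6;  out ∅∪{3}={3}
  n16('abcc'): parent n15 fail=8; on 'c' 8→0 → fail=8;  out ∅∪∅=∅
  n12('caabc'): parent n11 fail=6; on 'c' 6 → fail=7;  out ∅∪{1,7}={1,7}
  n17('abcca'): parent n16 fail=8; on 'a' 8 → fail=9;  out {5}∪{2}={2,5}
  n13('caabca'): parent n12 fail=7; on 'a' 7→15→8 → fail=9;  out {4}∪{2}={2,4}

Scan:
pos 0 'b': at 1  → match P3@[0:0]
pos 1 'c': at 8 (fail-walked)
pos 2 'c': at 8 (fail-walked)
pos 3 'b': at 18  → match P3@[3:3],P6@[2:3]
pos 4 'c': at 8 (fail-walked)
pos 5 'a': at 9  → match P2@[4:5]
pos 6 'b': at 14 (fail-walked)  → match P3@[6:6]
pos 7 'c': at 15  → match P7@[5:7]
pos 8 'c': at 16
pos 9 'a': at 17  → match P2@[8:9],P5@[5:9]
pos 10 'b': at 14 (fail-walked)  → match P3@[10:10]
pos 11 'c': at 15  → match P7@[9:11]
pos 12 'a': at 9 (fail-walked)  → match P2@[11:12]
pos 13 'b': at 14 (fail-walked)  → match P3@[13:13]
pos 14 'c': at 15  → match P7@[12:14]
pos 15 'c': at 16
pos 16 'a': at 17  → match P2@[15:16],P5@[12:16]
pos 17 'a': at 10 (fail-walked)
pos 18 'c': at 8 (fail-walked)
pos 19 'b': at 18  → match P3@[19:19],P6@[18:19]
pos 20 'b': at 1 (fail-walked)  → match P3@[20:20]
pos 21 'b': at 1 (fail-walked)  → match P3@[21:21]
pos 22 'c': at 8 (fail-walked)
pos 23 'c': at 8 (fail-walked)
pos 24 'b': at 18  → match P3@[24:24],P6@[23:24]
pos 25 'a': at 2 (fail-walked)
pos 26 'a': at 3  → match P0@[24:26]
pos 27 'c': at 8 (fail-walked)
pos 28 'a': at 9  → match P2@[27:28]
pos 29 'a': at 10
pos 30 'a': at 5 (fail-walked)
pos 31 'a': at 5 (fail-walked)
pos 32 'a': at 5 (fail-walked)
pos 33 'b': at 6  → match P3@[33:33]
pos 34 'c': at 7  → match P1@[31:34],P7@[32:34]
pos 35 'b': at 18 (fail-walked)  → match P3@[35:35],P6@[34:35]
pos 36 'b': at 1 (fail-walked)  → match P3@[36:36]
pos 37 'b': at 1 (fail-walked)  → match P3@[37:37]
pos 38 'b': at 1 (fail-walked)  → match P3@[38:38]
pos 39 'c': at 8 (fail-walked)
pos 40 'a': at 9  → match P2@[39:40]
pos 41 'b': at 14 (fail-walked)  → match P3@[41:41]
pos 42 'c': at 15  → match P7@[40:42]
pos 43 'c': at 16
pos 44 'a': at 17  → match P2@[43:44],P5@[40:44]
pos 45 'c': at 8 (fail-walked)
pos 46 'a': at 9  → match P2@[45:46]
pos 47 'a': at 10
pos 48 'b': at 11  → match P3@[48:48]
pos 49 'c': at 12  → match P1@[46:49],P7@[47:49]
pos 50 'c': at 16 (fail-walked)
pos 51 'a': at 17  → match P2@[50:51],P5@[47:51]
pos 52 'c': at 8 (fail-walked)
pos 53 'c': at 8 (fail-walked)
pos 54 'a': at 9  → match P2@[53:54]
pos 55 'c': at 8 (fail-walked)
pos 56 'b': at 18  → match P3@[56:56],P6@[55:56]
pos 57 'a': at 2 (fail-walked)
pos 58 'a': at 3  → match P0@[56:58]
pos 59 'c': at 8 (fail-walked)
pos 60 'c': at 8 (fail-walked)
pos 61 'b': at 18  → match P3@[61:61],P6@[60:61]
pos 62 'a': at 2 (fail-walked)
pos 63 'a': at 3  → match P0@[61:63]
pos 64 'b': at 6 (fail-walked)  → match P3@[64:64]
pos 65 'a': at 2 (fail-walked)
pos 66 'a': at 3  → match P0@[64:66]
pos 67 'a': at 5 (fail-walked)
pos 68 'b': at 6  → match P3@[68:68]
pos 69 'c': at 7  → match P1@[66:69],P7@[67:69]
pos 70 'c': at 16 (fail-walked)
pos 71 'a': at 17  → match P2@[70:71],P5@[67:71]
pos 72 'b': at 14 (fail-walked)  → match P3@[72:72]
pos 73 'b': at 1 (fail-walked)  → match P3@[73:73]
pos 74 'a': at 2
pos 75 'a': at 3  → match P0@[73:75]

All matches (sorted): [[0,3],[3,3],[3,6],[5,2],[6,3],[7,7],[9,2],[9,5],[10,3],[11,7],[12,2],[13,3],[14,7],[16,2],[16,5],[19,3],[19,6],[20,3],[21,3],[24,3],[24,6],[26,0],[28,2],[33,3],[34,1],[34,7],[35,3],[35,6],[36,3],[37,3],[38,3],[40,2],[41,3],[42,7],[44,2],[44,5],[46,2],[48,3],[49,1],[49,7],[51,2],[51,5],[54,2],[56,3],[56,6],[58,0],[61,3],[61,6],[63,0],[64,3],[66,0],[68,3],[69,1],[69,7],[71,2],[71,5],[72,3],[73,3],[75,0]]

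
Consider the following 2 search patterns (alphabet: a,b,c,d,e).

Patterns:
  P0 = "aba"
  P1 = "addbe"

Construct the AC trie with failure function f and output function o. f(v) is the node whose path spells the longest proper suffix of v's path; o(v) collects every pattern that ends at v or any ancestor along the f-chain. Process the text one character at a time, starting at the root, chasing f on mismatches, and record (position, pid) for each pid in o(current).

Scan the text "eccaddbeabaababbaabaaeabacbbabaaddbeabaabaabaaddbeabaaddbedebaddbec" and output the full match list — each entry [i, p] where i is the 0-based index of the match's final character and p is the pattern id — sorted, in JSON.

Build:
Trie (insert patterns):
  0='ε' goto a→1
  1='a' goto b→2 d→4
  2='ab' goto a→3
  3='aba' goto ·  [P0 ends]
  4='ad' goto d→5
  5='add' goto b→6
  6='addb' goto e→7
  7='addbe' goto ·  [P1 ends]

Failure links (BFS by depth):
  n1('a'): parent n0 fail=0; on 'a' 0 → fail=0;  out ∅∪∅=∅
  n2('ab'): parent n1 fail=0; on 'b' 0 → fail=0;  out ∅∪∅=∅
  n4('ad'): parent n1 fail=0; on 'd' 0 → fail=0;  out ∅∪∅=∅
  n3('aba'): parent n2 fail=0; on 'a' 0 → fail=1;  out {0}∪∅={0}
  n5('add'): parent n4 fail=0; on 'd' 0 → fail=0;  out ∅∪∅=∅
  n6('addb'): parent n5 fail=0; on 'b' 0 → fail=0;  out ∅∪∅=∅
  n7('addbe'): parent n6 fail=0; on 'e' 0 → fail=0;  out {1}∪∅={1}

Scan:
[0] read 'e'  n0⇒n0
[1] read 'c'  n0⇒n0
[2] read 'c'  n0⇒n0
[3] read 'a'  n0⇒n1
[4] read 'd'  n1⇒n4
[5] read 'd'  n4⇒n5
[6] read 'b'  n5⇒n6
[7] read 'e'  n6⇒n7  → match P1@[3:7]
[8] read 'a'  n7⇒n1 (fail-walked)
[9] read 'b'  n1⇒n2
[10] read 'a'  n2⇒n3  → match P0@[8:10]
[11] read 'a'  n3⇒n1 (fail-walked)
[12] read 'b'  n1⇒n2
[13] read 'a'  n2⇒n3  → match P0@[11:13]
[14] read 'b'  n3⇒n2 (fail-walked)
[15] read 'b'  n2⇒n0 (fail-walked)
[16] read 'a'  n0⇒n1
[17] read 'a'  n1⇒n1 (fail-walked)
[18] read 'b'  n1⇒n2
[19] read 'a'  n2⇒n3  → match P0@[17:19]
[20] read 'a'  n3⇒n1 (fail-walked)
[21] read 'e'  n1⇒n0 (fail-walked)
[22] read 'a'  n0⇒n1
[23] read 'b'  n1⇒n2
[24] read 'a'  n2⇒n3  → match P0@[22:24]
[25] read 'c'  n3⇒n0 (fail-walked)
[26] read 'b'  n0⇒n0
[27] read 'b'  n0⇒n0
[28] read 'a'  n0⇒n1
[29] read 'b'  n1⇒n2
[30] read 'a'  n2⇒n3  → match P0@[28:30]
[31] read 'a'  n3⇒n1 (fail-walked)
[32] read 'd'  n1⇒n4
[33] read 'd'  n4⇒n5
[34] read 'b'  n5⇒n6
[35] read 'e'  n6⇒n7  → match P1@[31:35]
[36] read 'a'  n7⇒n1 (fail-walked)
[37] read 'b'  n1⇒n2
[38] read 'a'  n2⇒n3  → match P0@[36:38]
[39] read 'a'  n3⇒n1 (fail-walked)
[40] read 'b'  n1⇒n2
[41] read 'a'  n2⇒n3  → match P0@[39:41]
[42] read 'a'  n3⇒n1 (fail-walked)
[43] read 'b'  n1⇒n2
[44] read 'a'  n2⇒n3  → match P0@[42:44]
[45] read 'a'  n3⇒n1 (fail-walked)
[46] read 'd'  n1⇒n4
[47] read 'd'  n4⇒n5
[48] read 'b'  n5⇒n6
[49] read 'e'  n6⇒n7  → match P1@[45:49]
[50] read 'a'  n7⇒n1 (fail-walked)
[51] read 'b'  n1⇒n2
[52] read 'a'  n2⇒n3  → match P0@[50:52]
[53] read 'a'  n3⇒n1 (fail-walked)
[54] read 'd'  n1⇒n4
[55] read 'd'  n4⇒n5
[56] read 'b'  n5⇒n6
[57] read 'e'  n6⇒n7  → match P1@[53:57]
[58] read 'd'  n7⇒n0 (fail-walked)
[59] read 'e'  n0⇒n0
[60] read 'b'  n0⇒n0
[61] read 'a'  n0⇒n1
[62] read 'd'  n1⇒n4
[63] read 'd'  n4⇒n5
[64] read 'b'  n5⇒n6
[65] read 'e'  n6⇒n7  → match P1@[61:65]
[66] read 'c'  n7⇒n0 (fail-walked)

Result: [[7,1],[10,0],[13,0],[19,0],[24,0],[30,0],[35,1],[38,0],[41,0],[44,0],[49,1],[52,0],[57,1],[65,1]]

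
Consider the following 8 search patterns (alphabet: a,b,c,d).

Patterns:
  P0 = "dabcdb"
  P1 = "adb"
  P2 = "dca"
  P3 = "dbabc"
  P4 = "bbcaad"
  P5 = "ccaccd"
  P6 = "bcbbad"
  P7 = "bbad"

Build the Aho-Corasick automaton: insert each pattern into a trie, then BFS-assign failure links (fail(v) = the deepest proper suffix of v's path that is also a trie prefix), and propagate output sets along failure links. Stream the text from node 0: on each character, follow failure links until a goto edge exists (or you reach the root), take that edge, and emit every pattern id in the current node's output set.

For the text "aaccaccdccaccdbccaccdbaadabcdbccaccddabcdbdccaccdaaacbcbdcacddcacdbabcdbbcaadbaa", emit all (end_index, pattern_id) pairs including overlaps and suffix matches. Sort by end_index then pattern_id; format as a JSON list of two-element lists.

Build automaton:
Trie nodes:
  0='ε' goto a→7 b→16 c→22 d→1
  1='d' goto a→2 b→12 c→10
  2='da' goto b→3
  3='dab' goto c→4
  4='dabc' goto d→5
  5='dabcd' goto b→6
  6='dabcdb' goto ·  ←P0
  7='a' goto d→8
  8='ad' goto b→9
  9='adb' goto ·  ←P1
  10='dc' goto a→11
  11='dca' goto ·  ←P2
  12='db' goto a→13
  13='dba' goto b→14
  14='dbab' goto c→15
  15='dbabc' goto ·  ←P3
  16='b' goto b→17 c→28
  17='bb' goto a→33 c→18
  18='bbc' goto a→19
  19='bbca' goto a→20
  20='bbcaa' goto d→21
  21='bbcaad' goto ·  ←P4
  22='c' goto c→23
  23='cc' goto a→24
  24='cca' goto c→25
  25='ccac' goto c→26
  26='ccacc' goto d→27
  27='ccaccd' goto ·  ←P5
  28='bc' goto b→29
  29='bcb' goto b→30
  30='bcbb' goto a→31
  31='bcbba' goto d→32
  32='bcbbad' goto ·  ←P6
  33='bba' goto d→34
  34='bbad' goto ·  ←P7

BFS fail/out derivation:
  fail(1) 'd': from fail(0)=0 chase 'd': 0 ⇒ 0;  out=∅∪out(0)=∅
  fail(7) 'a': from fail(0)=0 chase 'a': 0 ⇒ 0;  out=∅∪out(0)=∅
  fail(16) 'b': from fail(0)=0 chase 'b': 0 ⇒ 0;  out=∅∪out(0)=∅
  fail(22) 'c': from fail(0)=0 chase 'c': 0 ⇒ 0;  out=∅∪out(0)=∅
  fail(2) 'da': from fail(1)=0 chase 'a': 0 ⇒ 7;  out=∅∪out(7)=∅
  fail(8) 'ad': from fail(7)=0 chase 'd': 0 ⇒ 1;  out=∅∪out(1)=∅
  fail(10) 'dc': from fail(1)=0 chase 'c': 0 ⇒ 22;  out=∅∪out(22)=∅
  fail(12) 'db': from fail(1)=0 chase 'b': 0 ⇒ 16;  out=∅∪out(16)=∅
  fail(17) 'bb': from fail(16)=0 chase 'b': 0 ⇒ 16;  out=∅∪out(16)=∅
  fail(23) 'cc': from fail(22)=0 chase 'c': 0 ⇒ 22;  out=∅∪out(22)=∅
  fail(28) 'bc': from fail(16)=0 chase 'c': 0 ⇒ 22;  out=∅∪out(22)=∅
  fail(3) 'dab': from fail(2)=7 chase 'b': 7→0 ⇒ 16;  out=∅∪out(16)=∅
  fail(9) 'adb': from fail(8)=1 chase 'b': 1 ⇒ 12;  out={1}∪out(12)={1}
  fail(11) 'dca': from fail(10)=22 chase 'a': 22→0 ⇒ 7;  out={2}∪out(7)={2}
  fail(13) 'dba': from fail(12)=16 chase 'a': 16→0 ⇒ 7;  out=∅∪out(7)=∅
  fail(18) 'bbc': from fail(17)=16 chase 'c': 16 ⇒ 28;  out=∅∪out(28)=∅
  fail(24) 'cca': from fail(23)=22 chase 'a': 22→0 ⇒ 7;  out=∅∪out(7)=∅
  fail(29) 'bcb': from fail(28)=22 chase 'b': 22→0 ⇒ 16;  out=∅∪out(16)=∅
  fail(33) 'bba': from fail(17)=16 chase 'a': 16→0 ⇒ 7;  out=∅∪out(7)=∅
  fail(4) 'dabc': from fail(3)=16 chase 'c': 16 ⇒ 28;  out=∅∪out(28)=∅
  fail(14) 'dbab': from fail(13)=7 chase 'b': 7→0 ⇒ 16;  out=∅∪out(16)=∅
  fail(19) 'bbca': from fail(18)=28 chase 'a': 28→22→0 ⇒ 7;  out=∅∪out(7)=∅
  fail(25) 'ccac': from fail(24)=7 chase 'c': 7→0 ⇒ 22;  out=∅∪out(22)=∅
  fail(30) 'bcbb': from fail(29)=16 chase 'b': 16 ⇒ 17;  out=∅∪out(17)=∅
  fail(34) 'bbad': from fail(33)=7 chase 'd': 7 ⇒ 8;  out={7}∪out(8)={7}
  fail(5) 'dabcd': from fail(4)=28 chase 'd': 28→22→0 ⇒ 1;  out=∅∪out(1)=∅
  fail(15) 'dbabc': from fail(14)=16 chase 'c': 16 ⇒ 28;  out={3}∪out(28)={3}
  fail(20) 'bbcaa': from fail(19)=7 chase 'a': 7→0 ⇒ 7;  out=∅∪out(7)=∅
  fail(26) 'ccacc': from fail(25)=22 chase 'c': 22 ⇒ 23;  out=∅∪out(23)=∅
  fail(31) 'bcbba': from fail(30)=17 chase 'a': 17 ⇒ 33;  out=∅∪out(33)=∅
  fail(6) 'dabcdb': from fail(5)=1 chase 'b': 1 ⇒ 12;  out={0}∪out(12)={0}
  fail(21) 'bbcaad': from fail(20)=7 chase 'd': 7 ⇒ 8;  out={4}∪out(8)={4}
  fail(27) 'ccaccd': from fail(26)=23 chase 'd': 23→22→0 ⇒ 1;  out={5}∪out(1)={5}
  fail(32) 'bcbbad': from fail(31)=33 chase 'd': 33 ⇒ 34;  out={6}∪out(34)={6,7}

Text stream:
i=0 'a': node 0→7
i=1 'a': node 7→7 ·f
i=2 'c': node 7→22 ·f
i=3 'c': node 22→23
i=4 'a': node 23→24
i=5 'c': node 24→25
i=6 'c': node 25→26
i=7 'd': node 26→27  ** P5@[2:7]
i=8 'c': node 27→10 ·f
i=9 'c': node 10→23 ·f
i=10 'a': node 23→24
i=11 'c': node 24→25
i=12 'c': node 25→26
i=13 'd': node 26→27  ** P5@[8:13]
i=14 'b': node 27→12 ·f
i=15 'c': node 12→28 ·f
i=16 'c': node 28→23 ·f
i=17 'a': node 23→24
i=18 'c': node 24→25
i=19 'c': node 25→26
i=20 'd': node 26→27  ** P5@[15:20]
i=21 'b': node 27→12 ·f
i=22 'a': node 12→13
i=23 'a': node 13→7 ·f
i=24 'd': node 7→8
i=25 'a': node 8→2 ·f
i=26 'b': node 2→3
i=27 'c': node 3→4
i=28 'd': node 4→5
i=29 'b': node 5→6  ** P0@[24:29]
i=30 'c': node 6→28 ·f
i=31 'c': node 28→23 ·f
i=32 'a': node 23→24
i=33 'c': node 24→25
i=34 'c': node 25→26
i=35 'd': node 26→27  ** P5@[30:35]
i=36 'd': node 27→1 ·f
i=37 'a': node 1→2
i=38 'b': node 2→3
i=39 'c': node 3→4
i=40 'd': node 4→5
i=41 'b': node 5→6  ** P0@[36:41]
i=42 'd': node 6→1 ·f
i=43 'c': node 1→10
i=44 'c': node 10→23 ·f
i=45 'a': node 23→24
i=46 'c': node 24→25
i=47 'c': node 25→26
i=48 'd': node 26→27  ** P5@[43:48]
i=49 'a': node 27→2 ·f
i=50 'a': node 2→7 ·f
i=51 'a': node 7→7 ·f
i=52 'c': node 7→22 ·f
i=53 'b': node 22→16 ·f
i=54 'c': node 16→28
i=55 'b': node 28→29
i=56 'd': node 29→1 ·f
i=57 'c': node 1→10
i=58 'a': node 10→11  ** P2@[56:58]
i=59 'c': node 11→22 ·f
i=60 'd': node 22→1 ·f
i=61 'd': node 1→1 ·f
i=62 'c': node 1→10
i=63 'a': node 10→11  ** P2@[61:63]
i=64 'c': node 11→22 ·f
i=65 'd': node 22→1 ·f
i=66 'b': node 1→12
i=67 'a': node 12→13
i=68 'b': node 13→14
i=69 'c': node 14→15  ** P3@[65:69]
i=70 'd': node 15→1 ·f
i=71 'b': node 1→12
i=72 'b': node 12→17 ·f
i=73 'c': node 17→18
i=74 'a': node 18→19
i=75 'a': node 19→20
i=76 'd': node 20→21  ** P4@[71:76]
i=77 'b': node 21→9 ·f  ** P1@[75:77]
i=78 'a': node 9→13 ·f
i=79 'a': node 13→7 ·f

All matches (sorted): [[7,5],[13,5],[20,5],[29,0],[35,5],[41,0],[48,5],[58,2],[63,2],[69,3],[76,4],[77,1]]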